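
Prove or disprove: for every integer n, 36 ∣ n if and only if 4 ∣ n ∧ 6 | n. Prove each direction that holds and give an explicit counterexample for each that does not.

(⇒) holds; (⇐) fails.

(→) If 36 ∣ n, write n = 36q. Since 36 = 9·4, n = 4·(9q), so 4 ∣ n; and since 36 = 6·6, n = 6·(6q), so 6 ∣ n.

(←) This fails: take n = 12. Both 4 ∣ 12 and 6 ∣ 12, yet 12 is not a multiple of 36 (since 12 = 0·36 + 12), so 36 ∤ 12.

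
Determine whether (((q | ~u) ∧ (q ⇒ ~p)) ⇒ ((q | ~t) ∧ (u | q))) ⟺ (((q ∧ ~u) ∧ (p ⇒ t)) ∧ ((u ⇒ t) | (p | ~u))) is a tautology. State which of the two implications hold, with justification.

(⇒) This fails. Under q = T, p = T, t = F, u = F, the left side is true but the right side is false.

(⇐) Assume the antecedent. If q is true, the consequent reduces to true regardless of the other variables. If q is false, the antecedent cannot hold. Either way the consequent holds.

Not equivalent: only (⇐) holds.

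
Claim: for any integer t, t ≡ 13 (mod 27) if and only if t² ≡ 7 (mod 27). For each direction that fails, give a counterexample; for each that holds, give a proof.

[⇐] This fails: take t = 14. Then 14² = 196 ≡ 7 (mod 27), yet 14 ≡ 14 (mod 27), not 13.

[⇒] Suppose t ≡ 13 (mod 27). Write t = 27j + 13. Then (27j + 13)² = 729j² + 702j + 169 = 27(27j² + 26j + 6) + 7, so t² ≡ 7 (mod 27).

Only the forward implication holds.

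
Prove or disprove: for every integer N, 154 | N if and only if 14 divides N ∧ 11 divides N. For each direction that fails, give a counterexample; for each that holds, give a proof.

(⇒) If 154 ∣ N, write N = 154q. Since 154 = 11·14, N = 14·(11q), so 14 ∣ N; and since 154 = 14·11, N = 11·(14q), so 11 ∣ N.

(⇐) Suppose 14 ∣ N and 11 ∣ N. Any common multiple of 14 and 11 is a multiple of their lcm; here gcd(14, 11) = 1, so lcm(14, 11) = 14·11 = 154, so 154 ∣ N.

Both directions hold; the statement is true.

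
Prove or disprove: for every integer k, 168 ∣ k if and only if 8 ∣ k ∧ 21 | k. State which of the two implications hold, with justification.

Equivalent; both directions hold.

(⇒) If 168 ∣ k, write k = 168q. Since 168 = 21·8, k = 8·(21q), so 8 ∣ k; and since 168 = 8·21, k = 21·(8q), so 21 ∣ k.

(⇐) Suppose 8 ∣ k and 21 ∣ k. Any common multiple of 8 and 21 is a multiple of their lcm; here gcd(8, 21) = 1, so lcm(8, 21) = 8·21 = 168, so 168 ∣ k.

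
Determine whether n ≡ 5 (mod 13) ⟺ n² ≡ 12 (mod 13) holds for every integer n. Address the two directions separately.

(←) This fails: take n = 8. Then 8² = 64 ≡ 12 (mod 13), yet 8 ≡ 8 (mod 13), not 5.

(→) Suppose n ≡ 5 (mod 13). Write n = 13j + 5. Then (13j + 5)² = 169j² + 130j + 25 = 13(13j² + 10j + 1) + 12, so n² ≡ 12 (mod 13).

(⇒) holds; (⇐) fails.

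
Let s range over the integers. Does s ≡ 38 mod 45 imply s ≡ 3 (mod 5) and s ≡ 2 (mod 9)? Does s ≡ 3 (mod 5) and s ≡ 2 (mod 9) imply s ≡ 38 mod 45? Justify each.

Both directions hold.

(⇒) Suppose s ≡ 38 (mod 45); write s = 45j + 38. Since 5 ∣ 45, reducing mod 5 gives s ≡ 38 ≡ 3 (mod 5); since 9 ∣ 45, reducing mod 9 gives s ≡ 38 ≡ 2 (mod 9).

(⇐) Conversely, if s ≡ 3 (mod 5) and s ≡ 2 (mod 9), then by the Chinese remainder theorem s ≡ 38 (mod 45). This is exactly s ≡ 38 (mod 45).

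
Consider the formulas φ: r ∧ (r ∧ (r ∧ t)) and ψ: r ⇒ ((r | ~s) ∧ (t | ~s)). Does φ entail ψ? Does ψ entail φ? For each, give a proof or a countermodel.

(⇒) holds; (⇐) fails.

(⇒) Assume the antecedent. If s is true, the antecedent forces (s = T, r = T, t = T), and r ⇒ ((r | ~s) ∧ (t | ~s)) holds there. If s is false, r ⇒ ((r | ~s) ∧ (t | ~s)) reduces to true regardless of the other variables. Either way r ⇒ ((r | ~s) ∧ (t | ~s)) holds.

(⇐) This fails. Under s = F, r = F, t = F, the left side is false but the right side is true.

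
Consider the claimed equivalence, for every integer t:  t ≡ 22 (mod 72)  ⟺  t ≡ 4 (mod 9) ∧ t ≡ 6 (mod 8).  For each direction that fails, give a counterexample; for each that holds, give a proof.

Forward direction. Suppose t ≡ 22 (mod 72); write t = 72j + 22. Since 9 ∣ 72, reducing mod 9 gives t ≡ 22 ≡ 4 (mod 9); since 8 ∣ 72, reducing mod 8 gives t ≡ 22 ≡ 6 (mod 8).

Converse. If t ≡ 4 (mod 9) and t ≡ 6 (mod 8), then by the Chinese remainder theorem t ≡ 22 (mod 72). This is exactly t ≡ 22 (mod 72).

Both directions hold; the statement is true.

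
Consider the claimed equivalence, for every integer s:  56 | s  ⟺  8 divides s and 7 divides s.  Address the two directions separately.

Converse. Suppose 8 ∣ s and 7 ∣ s. Any common multiple of 8 and 7 is a multiple of their lcm; here gcd(8, 7) = 1, so lcm(8, 7) = 8·7 = 56, so 56 ∣ s.

Forward direction. If 56 ∣ s, write s = 56q. Since 56 = 7·8, s = 8·(7q), so 8 ∣ s; and since 56 = 8·7, s = 7·(8q), so 7 ∣ s.

Both implications hold.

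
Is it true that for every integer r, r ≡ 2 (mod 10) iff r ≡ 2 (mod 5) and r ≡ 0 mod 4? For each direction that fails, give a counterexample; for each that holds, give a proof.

Converse. If r ≡ 2 (mod 5) and r ≡ 0 (mod 4), then by the Chinese remainder theorem r ≡ 12 (mod 20). Since 12 ≡ 2 (mod 10) and 10 ∣ 20, we get r ≡ 2 (mod 10).

Forward direction. This fails: r = 2 gives 2 ≡ 2 (mod 10) but 2 ≡ 2 (mod 4), so the conjunction on the right does not hold.

(⇒) fails; (⇐) holds.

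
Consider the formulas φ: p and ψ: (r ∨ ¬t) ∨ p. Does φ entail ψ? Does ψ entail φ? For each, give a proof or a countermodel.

(⟹) Assume the antecedent. If t is true, the antecedent forces (t = T, p = T, r = F) or (t = T, p = T, r = T), and (r ∨ ¬t) ∨ p holds there. If t is false, (r ∨ ¬t) ∨ p reduces to true regardless of the other variables. Either way (r ∨ ¬t) ∨ p holds.

(⟸) This fails. Under t = F, p = F, r = F, the left side is false but the right side is true.

Not equivalent: only (⇒) holds.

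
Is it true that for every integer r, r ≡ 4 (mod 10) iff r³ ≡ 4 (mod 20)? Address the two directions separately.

Equivalent; both directions hold.

(⇒) Suppose r ≡ 4 (mod 10). Working modulo 20, r ∈ {4, 14}; for each such r, r³ ≡ 4 (mod 20).

(⇐) Conversely, the residues r modulo 20 with r³ ≡ 4 (mod 20) are exactly {4, 14}, and each is ≡ 4 (mod 10).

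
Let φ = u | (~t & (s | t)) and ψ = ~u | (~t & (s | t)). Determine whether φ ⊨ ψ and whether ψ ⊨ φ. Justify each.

Forward direction. This fails. Under s = F, t = F, u = T, the left side is true but the right side is false.

Converse. This fails. Under s = F, t = F, u = F, the left side is false but the right side is true.

Both directions fail.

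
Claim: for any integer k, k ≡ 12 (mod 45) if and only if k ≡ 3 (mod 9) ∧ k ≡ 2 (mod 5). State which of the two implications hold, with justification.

[⇒] Suppose k ≡ 12 (mod 45); write k = 45j + 12. Since 9 ∣ 45, reducing mod 9 gives k ≡ 12 ≡ 3 (mod 9); since 5 ∣ 45, reducing mod 5 gives k ≡ 12 ≡ 2 (mod 5).

[⇐] Conversely, if k ≡ 3 (mod 9) and k ≡ 2 (mod 5), then by the Chinese remainder theorem k ≡ 12 (mod 45). This is exactly k ≡ 12 (mod 45).

Both directions hold.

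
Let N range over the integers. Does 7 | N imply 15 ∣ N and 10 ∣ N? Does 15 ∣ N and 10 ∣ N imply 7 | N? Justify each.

Forward direction. This fails: take N = 7. Certainly 7 ∣ 7, but 15 ∤ 7.

Converse. This fails: take N = 30. Both 15 ∣ 30 and 10 ∣ 30, yet 30 is not a multiple of 7 (since 30 = 4·7 + 2), so 7 ∤ 30.

(⇒) fails and (⇐) fails.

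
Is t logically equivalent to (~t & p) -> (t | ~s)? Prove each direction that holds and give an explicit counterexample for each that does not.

[⇒] Assume the antecedent. If s is true, the antecedent forces (s = T, t = T, p = F) or (s = T, t = T, p = T), and (~t & p) -> (t | ~s) holds there. If s is false, (~t & p) -> (t | ~s) reduces to true regardless of the other variables. Either way (~t & p) -> (t | ~s) holds.

[⇐] This fails. Under s = F, t = F, p = F, the left side is false but the right side is true.

Not equivalent: only (⇒) holds.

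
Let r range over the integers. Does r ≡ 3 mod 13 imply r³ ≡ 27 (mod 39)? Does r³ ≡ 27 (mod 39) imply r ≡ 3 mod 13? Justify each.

(⟹) This fails: take r = 16. Then 16 ≡ 3 (mod 13), but 16³ = 4096 ≡ 1 (mod 39), not 27.

(⟸) This fails: take r = 9. Then 9³ = 729 ≡ 27 (mod 39), yet 9 ≡ 9 (mod 13), not 3.

Neither direction holds.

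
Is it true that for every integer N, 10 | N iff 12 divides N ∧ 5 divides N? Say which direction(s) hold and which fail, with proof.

(→) This fails: take N = 10. Certainly 10 ∣ 10, but 12 ∤ 10.

(←) Suppose 12 ∣ N and 5 ∣ N. Any common multiple of 12 and 5 is a multiple of their lcm; here gcd(12, 5) = 1, so lcm(12, 5) = 12·5 = 60, so 60 ∣ N. Since 10 ∣ 60, it follows that 10 ∣ N.

Only the reverse direction holds.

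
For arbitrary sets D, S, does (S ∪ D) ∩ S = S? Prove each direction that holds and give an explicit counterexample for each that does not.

The two sets are equal.

(⊆) Let x ∈ (S ∪ D) ∩ S. Then either x ∈ S and x ∉ D; or x ∈ D ∩ S. In each case x ∈ S, so (S ∪ D) ∩ S ⊆ S.

(⊇) Let x ∈ S. Then either x ∈ S and x ∉ D; or x ∈ D ∩ S. In each case x ∈ (S ∪ D) ∩ S, so S ⊆ (S ∪ D) ∩ S.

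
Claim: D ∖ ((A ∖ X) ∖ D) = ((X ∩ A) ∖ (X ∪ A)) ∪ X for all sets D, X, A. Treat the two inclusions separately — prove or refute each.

(⟹) This inclusion fails. Take D = {1}, X = ∅, A = ∅; then 1 ∈ D ∖ ((A ∖ X) ∖ D) but 1 ∉ ((X ∩ A) ∖ (X ∪ A)) ∪ X.

(⟸) This inclusion fails. Take D = ∅, X = {1}, A = ∅; then 1 ∈ ((X ∩ A) ∖ (X ∪ A)) ∪ X but 1 ∉ D ∖ ((A ∖ X) ∖ D).

Both inclusions fail.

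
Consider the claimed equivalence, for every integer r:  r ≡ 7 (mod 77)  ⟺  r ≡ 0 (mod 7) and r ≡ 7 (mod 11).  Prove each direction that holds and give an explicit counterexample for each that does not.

(←) If r ≡ 0 (mod 7) and r ≡ 7 (mod 11), then by the Chinese remainder theorem r ≡ 7 (mod 77). This is exactly r ≡ 7 (mod 77).

(→) Suppose r ≡ 7 (mod 77); write r = 77j + 7. Since 7 ∣ 77, reducing mod 7 gives r ≡ 7 ≡ 0 (mod 7); since 11 ∣ 77, reducing mod 11 gives r ≡ 7 (mod 11).

Equivalent; both directions hold.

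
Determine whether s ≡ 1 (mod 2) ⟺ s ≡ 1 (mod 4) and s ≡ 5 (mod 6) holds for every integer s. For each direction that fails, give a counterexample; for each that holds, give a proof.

Only the converse holds.

Forward direction. This fails: s = 1 gives 1 ≡ 1 (mod 2) but 1 ≡ 1 (mod 6), so the conjunction on the right does not hold.

Converse. If s ≡ 1 (mod 4) and s ≡ 5 (mod 6), then by the Chinese remainder theorem s ≡ 5 (mod 12). Since 5 ≡ 1 (mod 2) and 2 ∣ 12, we get s ≡ 1 (mod 2).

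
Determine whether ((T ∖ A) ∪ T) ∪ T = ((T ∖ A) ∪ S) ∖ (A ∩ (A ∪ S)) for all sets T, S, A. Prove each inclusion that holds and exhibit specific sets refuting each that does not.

(⊆) fails and (⊇) fails.

Forward inclusion. This inclusion fails. Take T = {1}, S = ∅, A = {1}; then 1 ∈ ((T ∖ A) ∪ T) ∪ T but 1 ∉ ((T ∖ A) ∪ S) ∖ (A ∩ (A ∪ S)).

Reverse inclusion. This inclusion fails. Take T = ∅, S = {1}, A = ∅; then 1 ∈ ((T ∖ A) ∪ S) ∖ (A ∩ (A ∪ S)) but 1 ∉ ((T ∖ A) ∪ T) ∪ T.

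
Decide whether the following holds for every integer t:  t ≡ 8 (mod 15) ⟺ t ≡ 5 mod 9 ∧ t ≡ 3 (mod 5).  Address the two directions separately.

Forward direction. This fails: t = 8 gives 8 ≡ 8 (mod 15) but 8 ≡ 8 (mod 9), so the conjunction on the right does not hold.

Converse. If t ≡ 5 (mod 9) and t ≡ 3 (mod 5), then by the Chinese remainder theorem t ≡ 23 (mod 45). Since 23 ≡ 8 (mod 15) and 15 ∣ 45, we get t ≡ 8 (mod 15).

The forward direction fails; the converse holds.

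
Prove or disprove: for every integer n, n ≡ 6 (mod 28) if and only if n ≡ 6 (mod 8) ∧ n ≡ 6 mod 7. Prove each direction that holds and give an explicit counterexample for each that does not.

Only the converse holds.

Forward direction. This fails: n = 34 gives 34 ≡ 6 (mod 28) but 34 ≡ 2 (mod 8), so the conjunction on the right does not hold.

Converse. If n ≡ 6 (mod 8) and n ≡ 6 (mod 7), then by the Chinese remainder theorem n ≡ 6 (mod 56). Since 6 ≡ 6 (mod 28) and 28 ∣ 56, we get n ≡ 6 (mod 28).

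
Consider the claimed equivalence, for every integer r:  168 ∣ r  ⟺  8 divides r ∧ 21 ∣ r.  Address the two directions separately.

(⇐) Suppose 8 ∣ r and 21 ∣ r. Any common multiple of 8 and 21 is a multiple of their lcm; here gcd(8, 21) = 1, so lcm(8, 21) = 8·21 = 168, so 168 ∣ r.

(⇒) If 168 ∣ r, write r = 168q. Since 168 = 21·8, r = 8·(21q), so 8 ∣ r; and since 168 = 8·21, r = 21·(8q), so 21 ∣ r.

Both implications hold.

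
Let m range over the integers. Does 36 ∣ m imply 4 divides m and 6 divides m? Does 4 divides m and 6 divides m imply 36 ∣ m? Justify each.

Not equivalent: only (⇒) holds.

(→) If 36 ∣ m, write m = 36q. Since 36 = 9·4, m = 4·(9q), so 4 ∣ m; and since 36 = 6·6, m = 6·(6q), so 6 ∣ m.

(←) This fails: take m = 12. Both 4 ∣ 12 and 6 ∣ 12, yet 12 is not a multiple of 36 (since 12 = 0·36 + 12), so 36 ∤ 12.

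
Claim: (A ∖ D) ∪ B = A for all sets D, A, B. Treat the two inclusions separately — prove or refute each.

Neither inclusion holds.

(⟹) This inclusion fails. Take D = ∅, A = ∅, B = {1}; then 1 ∈ (A ∖ D) ∪ B but 1 ∉ A.

(⟸) This inclusion fails. Take D = {1}, A = {1}, B = ∅; then 1 ∈ A but 1 ∉ (A ∖ D) ∪ B.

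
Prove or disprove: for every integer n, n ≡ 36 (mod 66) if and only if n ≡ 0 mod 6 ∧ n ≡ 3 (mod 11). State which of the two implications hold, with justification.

(⟹) Suppose n ≡ 36 (mod 66); write n = 66j + 36. Since 6 ∣ 66, reducing mod 6 gives n ≡ 36 ≡ 0 (mod 6); since 11 ∣ 66, reducing mod 11 gives n ≡ 36 ≡ 3 (mod 11).

(⟸) Conversely, if n ≡ 0 (mod 6) and n ≡ 3 (mod 11), then by the Chinese remainder theorem n ≡ 36 (mod 66). This is exactly n ≡ 36 (mod 66).

Both directions hold; the statement is true.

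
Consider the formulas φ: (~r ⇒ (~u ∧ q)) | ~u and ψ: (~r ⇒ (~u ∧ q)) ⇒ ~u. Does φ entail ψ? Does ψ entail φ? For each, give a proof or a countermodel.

(⇒) fails and (⇐) fails.

Forward direction. This fails. Under q = F, r = T, u = T, the left side is true but the right side is false.

Converse. This fails. Under q = F, r = F, u = T, the left side is false but the right side is true.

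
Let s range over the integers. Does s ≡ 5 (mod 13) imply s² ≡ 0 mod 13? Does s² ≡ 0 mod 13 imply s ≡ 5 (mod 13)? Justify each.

Both directions fail.

Forward direction. This fails: take s = 5. Then 5 ≡ 5 (mod 13), but 5² = 25 ≡ 12 (mod 13), not 0.

Converse. This fails: take s = 0. Then 0² = 0 ≡ 0 (mod 13), yet 0 ≡ 0 (mod 13), not 5.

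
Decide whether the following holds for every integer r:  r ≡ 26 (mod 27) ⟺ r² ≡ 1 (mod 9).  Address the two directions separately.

(⇒) holds; (⇐) fails.

(⟹) Suppose r ≡ 26 (mod 27). Then r² ≡ 26² = 676 (mod 27), and since 9 ∣ 27, also r² ≡ 1 (mod 9).

(⟸) This fails: take r = 1. Then 1² = 1 ≡ 1 (mod 9), yet 1 ≡ 1 (mod 27), not 26.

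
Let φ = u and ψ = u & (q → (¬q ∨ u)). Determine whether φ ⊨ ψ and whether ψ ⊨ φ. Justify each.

Both directions hold.

Forward direction. Assume the antecedent. If u is true, u & (q → (¬q ∨ u)) reduces to true regardless of the other variables. If u is false, the antecedent cannot hold. Either way u & (q → (¬q ∨ u)) holds.

Converse. Assume the antecedent. If u is true, u reduces to true regardless of the other variables. If u is false, the antecedent cannot hold. Either way u holds.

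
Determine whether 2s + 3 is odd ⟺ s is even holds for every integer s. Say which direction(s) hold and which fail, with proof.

Only the reverse direction holds.

[⇒] This fails: take s = 7. Then 2s + 3 = 17, which is odd, yet s = 7 is odd, not even.

[⇐] Suppose s is even. Since 2 is even, 2s is even for every s, so 2s + 3 has the same parity as 3, which is odd. Hence 2s + 3 is odd.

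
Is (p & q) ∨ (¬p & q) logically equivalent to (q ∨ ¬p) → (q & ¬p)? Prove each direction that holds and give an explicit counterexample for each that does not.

(⇒) fails and (⇐) fails.

Forward direction. This fails. Under q = T, p = T, the left side is true but the right side is false.

Converse. This fails. Under q = F, p = T, the left side is false but the right side is true.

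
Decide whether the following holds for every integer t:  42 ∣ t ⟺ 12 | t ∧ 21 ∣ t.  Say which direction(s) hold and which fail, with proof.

The forward direction fails; the converse holds.

(⟹) This fails: take t = 42. Certainly 42 ∣ 42, but 12 ∤ 42.

(⟸) Suppose 12 ∣ t and 21 ∣ t. Any common multiple of 12 and 21 is a multiple of their lcm; here lcm(12, 21) = 12·21/gcd(12, 21) = 252/3 = 84, so 84 ∣ t. Since 42 ∣ 84, it follows that 42 ∣ t.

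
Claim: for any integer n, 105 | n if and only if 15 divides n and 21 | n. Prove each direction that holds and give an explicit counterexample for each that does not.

Both directions hold.

(⟹) If 105 ∣ n, write n = 105q. Since 105 = 7·15, n = 15·(7q), so 15 ∣ n; and since 105 = 5·21, n = 21·(5q), so 21 ∣ n.

(⟸) Suppose 15 ∣ n and 21 ∣ n. Any common multiple of 15 and 21 is a multiple of their lcm; here lcm(15, 21) = 15·21/gcd(15, 21) = 315/3 = 105, so 105 ∣ n.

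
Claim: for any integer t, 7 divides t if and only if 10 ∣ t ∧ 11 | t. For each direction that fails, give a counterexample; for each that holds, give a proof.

[⇒] This fails: take t = 7. Certainly 7 ∣ 7, but 10 ∤ 7.

[⇐] This fails: take t = 110. Both 10 ∣ 110 and 11 ∣ 110, yet 110 is not a multiple of 7 (since 110 = 15·7 + 5), so 7 ∤ 110.

Neither direction holds.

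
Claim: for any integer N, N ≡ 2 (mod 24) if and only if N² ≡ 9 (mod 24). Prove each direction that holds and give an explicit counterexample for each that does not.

Neither implication holds.

(→) This fails: take N = 2. Then 2 ≡ 2 (mod 24), but 2² = 4 ≡ 4 (mod 24), not 9.

(←) This fails: take N = 3. Then 3² = 9 ≡ 9 (mod 24), yet 3 ≡ 3 (mod 24), not 2.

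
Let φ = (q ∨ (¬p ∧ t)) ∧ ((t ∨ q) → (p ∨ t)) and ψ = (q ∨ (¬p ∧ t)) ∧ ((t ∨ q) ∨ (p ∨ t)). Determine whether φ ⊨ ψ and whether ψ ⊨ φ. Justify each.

[⇒] Assume the antecedent. If q is true, the consequent reduces to true regardless of the other variables. If q is false, the antecedent forces (t = T, q = F, p = F), and the consequent holds there. Either way the consequent holds.

[⇐] This fails. Under t = F, q = T, p = F, the left side is false but the right side is true.

(⇒) holds; (⇐) fails.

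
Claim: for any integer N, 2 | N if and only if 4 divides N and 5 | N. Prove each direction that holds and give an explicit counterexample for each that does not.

Not equivalent: only (⇐) holds.

(⟹) This fails: take N = 2. Certainly 2 ∣ 2, but 4 ∤ 2.

(⟸) Suppose 4 ∣ N and 5 ∣ N. Any common multiple of 4 and 5 is a multiple of their lcm; here gcd(4, 5) = 1, so lcm(4, 5) = 4·5 = 20, so 20 ∣ N. Since 2 ∣ 20, it follows that 2 ∣ N.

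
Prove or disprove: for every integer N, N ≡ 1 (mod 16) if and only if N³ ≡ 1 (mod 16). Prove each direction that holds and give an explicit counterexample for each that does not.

(→) Suppose N ≡ 1 (mod 16). Write N = 16j + 1. Then (16j + 1)³ = 4096j³ + 768j² + 48j + 1 = 16(256j³ + 48j² + 3j) + 1, so N³ ≡ 1 (mod 16).

(←) Conversely, suppose N³ ≡ 1 (mod 16). The only residue r in {0, …, 15} with r³ ≡ 1 (mod 16) is r = 1, so N ≡ 1 (mod 16).

The biconditional holds.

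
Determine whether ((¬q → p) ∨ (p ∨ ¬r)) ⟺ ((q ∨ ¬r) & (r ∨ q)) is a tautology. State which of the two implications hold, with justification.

Only the converse holds.

(⟹) This fails. Under q = F, r = F, p = F, the left side is true but the right side is false.

(⟸) Assume the antecedent. If q is true, (¬q → p) ∨ (p ∨ ¬r) reduces to true regardless of the other variables. If q is false, the antecedent cannot hold. Either way (¬q → p) ∨ (p ∨ ¬r) holds.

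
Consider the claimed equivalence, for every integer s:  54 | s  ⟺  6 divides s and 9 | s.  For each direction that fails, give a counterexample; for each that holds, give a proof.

Not equivalent: only (⇒) holds.

(⟹) If 54 ∣ s, write s = 54q. Since 54 = 9·6, s = 6·(9q), so 6 ∣ s; and since 54 = 6·9, s = 9·(6q), so 9 ∣ s.

(⟸) This fails: take s = 18. Both 6 ∣ 18 and 9 ∣ 18, yet 18 is not a multiple of 54 (since 18 = 0·54 + 18), so 54 ∤ 18.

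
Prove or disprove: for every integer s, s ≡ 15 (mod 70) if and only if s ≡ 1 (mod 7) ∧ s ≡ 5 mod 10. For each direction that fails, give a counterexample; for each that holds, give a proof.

Both directions hold.

(⟸) If s ≡ 1 (mod 7) and s ≡ 5 (mod 10), then by the Chinese remainder theorem s ≡ 15 (mod 70). This is exactly s ≡ 15 (mod 70).

(⟹) Suppose s ≡ 15 (mod 70); write s = 70j + 15. Since 7 ∣ 70, reducing mod 7 gives s ≡ 15 ≡ 1 (mod 7); since 10 ∣ 70, reducing mod 10 gives s ≡ 15 ≡ 5 (mod 10).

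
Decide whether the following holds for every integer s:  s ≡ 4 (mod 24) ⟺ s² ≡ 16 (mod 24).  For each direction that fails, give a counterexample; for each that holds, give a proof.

The forward direction holds; the converse fails.

(→) Suppose s ≡ 4 (mod 24). Write s = 24j + 4. Then (24j + 4)² = 576j² + 192j + 16 = 24(24j² + 8j) + 16, so s² ≡ 16 (mod 24).

(←) This fails: take s = 8. Then 8² = 64 ≡ 16 (mod 24), yet 8 ≡ 8 (mod 24), not 4.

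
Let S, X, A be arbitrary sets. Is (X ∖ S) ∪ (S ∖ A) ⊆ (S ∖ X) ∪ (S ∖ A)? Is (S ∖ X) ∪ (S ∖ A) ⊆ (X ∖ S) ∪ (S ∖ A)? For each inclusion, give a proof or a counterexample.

(⊆) fails and (⊇) fails.

(⟹) This inclusion fails. Take S = ∅, X = {1}, A = ∅; then 1 ∈ (X ∖ S) ∪ (S ∖ A) but 1 ∉ (S ∖ X) ∪ (S ∖ A).

(⟸) This inclusion fails. Take S = {1}, X = ∅, A = {1}; then 1 ∈ (S ∖ X) ∪ (S ∖ A) but 1 ∉ (X ∖ S) ∪ (S ∖ A).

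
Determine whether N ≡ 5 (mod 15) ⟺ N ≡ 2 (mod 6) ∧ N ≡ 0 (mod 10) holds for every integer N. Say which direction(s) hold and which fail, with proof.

Only the converse holds.

(→) This fails: N = 5 gives 5 ≡ 5 (mod 15) but 5 ≡ 5 (mod 6), so the conjunction on the right does not hold.

(←) Conversely, if N ≡ 2 (mod 6) and N ≡ 0 (mod 10), then by the Chinese remainder theorem N ≡ 20 (mod 30). Since 20 ≡ 5 (mod 15) and 15 ∣ 30, we get N ≡ 5 (mod 15).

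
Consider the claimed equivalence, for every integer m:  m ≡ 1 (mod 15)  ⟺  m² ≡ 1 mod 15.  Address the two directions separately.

(⇒) holds; (⇐) fails.

[⇒] Suppose m ≡ 1 (mod 15). Write m = 15j + 1. Then (15j + 1)² = 225j² + 30j + 1 = 15(15j² + 2j) + 1, so m² ≡ 1 (mod 15).

[⇐] This fails: take m = 4. Then 4² = 16 ≡ 1 (mod 15), yet 4 ≡ 4 (mod 15), not 1.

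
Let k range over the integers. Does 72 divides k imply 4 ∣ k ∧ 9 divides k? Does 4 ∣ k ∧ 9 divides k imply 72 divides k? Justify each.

Only the forward direction holds.

Forward direction. If 72 ∣ k, write k = 72q. Since 72 = 18·4, k = 4·(18q), so 4 ∣ k; and since 72 = 8·9, k = 9·(8q), so 9 ∣ k.

Converse. This fails: take k = 36. Both 4 ∣ 36 and 9 ∣ 36, yet 36 is not a multiple of 72 (since 36 = 0·72 + 36), so 72 ∤ 36.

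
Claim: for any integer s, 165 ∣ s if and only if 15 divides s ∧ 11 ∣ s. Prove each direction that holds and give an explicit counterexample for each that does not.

(⇒) If 165 ∣ s, write s = 165q. Since 165 = 11·15, s = 15·(11q), so 15 ∣ s; and since 165 = 15·11, s = 11·(15q), so 11 ∣ s.

(⇐) Suppose 15 ∣ s and 11 ∣ s. Any common multiple of 15 and 11 is a multiple of their lcm; here gcd(15, 11) = 1, so lcm(15, 11) = 15·11 = 165, so 165 ∣ s.

The biconditional holds.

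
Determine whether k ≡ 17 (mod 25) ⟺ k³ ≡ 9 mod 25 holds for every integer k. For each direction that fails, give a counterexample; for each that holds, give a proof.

Forward direction. This fails: take k = 17. Then 17 ≡ 17 (mod 25), but 17³ = 4913 ≡ 13 (mod 25), not 9.

Converse. This fails: take k = 19. Then 19³ = 6859 ≡ 9 (mod 25), yet 19 ≡ 19 (mod 25), not 17.

Both directions fail.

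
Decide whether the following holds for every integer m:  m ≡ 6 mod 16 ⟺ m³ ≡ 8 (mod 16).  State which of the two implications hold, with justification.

(→) Suppose m ≡ 6 mod 16. Write m = 16j + 6. Then (16j + 6)³ = 4096j³ + 4608j² + 1728j + 216 = 16(256j³ + 288j² + 108j + 13) + 8, so m³ ≡ 8 (mod 16).

(←) This fails: take m = 2. Then 2³ = 8 ≡ 8 (mod 16), yet 2 ≡ 2 (mod 16), not 6.

Only the forward direction holds.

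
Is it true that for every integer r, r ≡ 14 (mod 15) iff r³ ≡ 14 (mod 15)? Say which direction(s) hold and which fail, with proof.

Both directions hold; the statement is true.

[⇒] Suppose r ≡ 14 (mod 15). Write r = 15j + 14. Then (15j + 14)³ = 3375j³ + 9450j² + 8820j + 2744 = 15(225j³ + 630j² + 588j + 182) + 14, so r³ ≡ 14 (mod 15).

[⇐] Conversely, suppose r³ ≡ 14 (mod 15). The only residue r in {0, …, 14} with r³ ≡ 14 (mod 15) is r = 14, so r ≡ 14 (mod 15).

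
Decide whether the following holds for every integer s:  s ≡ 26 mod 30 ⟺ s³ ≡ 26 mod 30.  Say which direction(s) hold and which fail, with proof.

Equivalent; both directions hold.

(⟸) Suppose s³ ≡ 26 (mod 30). The only residue r in {0, …, 29} with r³ ≡ 26 (mod 30) is r = 26, so s ≡ 26 (mod 30).

(⟹) Suppose s ≡ 26 mod 30. Write s = 30j + 26. Then (30j + 26)³ = 27000j³ + 70200j² + 60840j + 17576 = 30(900j³ + 2340j² + 2028j + 585) + 26, so s³ ≡ 26 (mod 30).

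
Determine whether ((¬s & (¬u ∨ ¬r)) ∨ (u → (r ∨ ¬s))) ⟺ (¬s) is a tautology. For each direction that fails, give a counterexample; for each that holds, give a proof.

[⇒] This fails. Under r = F, s = T, u = F, the left side is true but the right side is false.

[⇐] Assume the antecedent. If r is true, the consequent reduces to true regardless of the other variables. If r is false, the antecedent forces (r = F, s = F, u = F) or (r = F, s = F, u = T), and the consequent holds there. Either way the consequent holds.

Only the converse holds.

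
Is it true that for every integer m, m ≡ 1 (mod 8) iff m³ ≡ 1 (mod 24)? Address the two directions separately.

[⇒] This fails: take m = 9. Then 9 ≡ 1 (mod 8), but 9³ = 729 ≡ 9 (mod 24), not 1.

[⇐] Conversely, the residues r modulo 24 with r³ ≡ 1 (mod 24) are exactly {1}, and each is ≡ 1 (mod 8).

Only the converse holds.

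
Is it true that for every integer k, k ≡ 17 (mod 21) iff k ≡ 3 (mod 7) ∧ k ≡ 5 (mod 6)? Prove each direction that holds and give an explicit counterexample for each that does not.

Only the converse holds.

(←) If k ≡ 3 (mod 7) and k ≡ 5 (mod 6), then by the Chinese remainder theorem k ≡ 17 (mod 42). Since 17 ≡ 17 (mod 21) and 21 ∣ 42, we get k ≡ 17 (mod 21).

(→) This fails: k = 38 gives 38 ≡ 17 (mod 21) but 38 ≡ 2 (mod 6), so the conjunction on the right does not hold.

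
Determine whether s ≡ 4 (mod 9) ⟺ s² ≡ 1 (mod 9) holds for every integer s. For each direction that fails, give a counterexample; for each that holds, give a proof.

Neither direction holds.

(→) This fails: take s = 4. Then 4 ≡ 4 (mod 9), but 4² = 16 ≡ 7 (mod 9), not 1.

(←) This fails: take s = 1. Then 1² = 1 ≡ 1 (mod 9), yet 1 ≡ 1 (mod 9), not 4.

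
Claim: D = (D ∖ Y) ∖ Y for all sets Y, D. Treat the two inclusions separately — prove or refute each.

(⟹) This inclusion fails. Take Y = {1}, D = {1}; then 1 ∈ D but 1 ∉ (D ∖ Y) ∖ Y.

(⟸) Let x ∈ (D ∖ Y) ∖ Y. Then x ∈ D and x ∉ Y, from which x ∈ D.

The sets are not equal: only the reverse inclusion holds.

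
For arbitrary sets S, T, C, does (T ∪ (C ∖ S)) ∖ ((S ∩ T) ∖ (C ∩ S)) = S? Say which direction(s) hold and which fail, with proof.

Neither inclusion holds.

Forward inclusion. This inclusion fails. Take S = ∅, T = {1}, C = ∅; then 1 ∈ (T ∪ (C ∖ S)) ∖ ((S ∩ T) ∖ (C ∩ S)) but 1 ∉ S.

Reverse inclusion. This inclusion fails. Take S = {1}, T = ∅, C = ∅; then 1 ∈ S but 1 ∉ (T ∪ (C ∖ S)) ∖ ((S ∩ T) ∖ (C ∩ S)).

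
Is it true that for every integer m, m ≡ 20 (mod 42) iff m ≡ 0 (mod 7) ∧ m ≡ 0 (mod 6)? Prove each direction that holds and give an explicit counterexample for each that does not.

[⇒] This fails: m = 20 gives 20 ≡ 20 (mod 42) but 20 ≡ 6 (mod 7), so the conjunction on the right does not hold.

[⇐] This fails: m = 0 satisfies both congruences on the right (0 ≡ 0 mod 7 and 0 ≡ 0 mod 6) yet 0 ≡ 0 (mod 42), not 20.

(⇒) fails and (⇐) fails.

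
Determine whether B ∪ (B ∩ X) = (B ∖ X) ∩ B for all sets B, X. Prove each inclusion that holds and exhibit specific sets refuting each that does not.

(⟹) This inclusion fails. Take B = {1}, X = {1}; then 1 ∈ B ∪ (B ∩ X) but 1 ∉ (B ∖ X) ∩ B.

(⟸) Let x ∈ (B ∖ X) ∩ B. Then x ∈ B and x ∉ X, from which x ∈ B ∪ (B ∩ X).

The sets are not equal: only the reverse inclusion holds.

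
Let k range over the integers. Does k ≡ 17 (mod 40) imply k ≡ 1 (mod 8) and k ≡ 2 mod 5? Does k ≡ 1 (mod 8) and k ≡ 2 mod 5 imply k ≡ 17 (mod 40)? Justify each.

(⇒) Suppose k ≡ 17 (mod 40); write k = 40j + 17. Since 8 ∣ 40, reducing mod 8 gives k ≡ 17 ≡ 1 (mod 8); since 5 ∣ 40, reducing mod 5 gives k ≡ 17 ≡ 2 (mod 5).

(⇐) Conversely, if k ≡ 1 (mod 8) and k ≡ 2 (mod 5), then by the Chinese remainder theorem k ≡ 17 (mod 40). This is exactly k ≡ 17 (mod 40).

The biconditional holds.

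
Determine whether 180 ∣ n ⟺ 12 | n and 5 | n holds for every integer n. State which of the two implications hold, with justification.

(⇒) holds; (⇐) fails.

(⇒) If 180 ∣ n, write n = 180q. Since 180 = 15·12, n = 12·(15q), so 12 ∣ n; and since 180 = 36·5, n = 5·(36q), so 5 ∣ n.

(⇐) This fails: take n = 60. Both 12 ∣ 60 and 5 ∣ 60, yet 60 is not a multiple of 180 (since 60 = 0·180 + 60), so 180 ∤ 60.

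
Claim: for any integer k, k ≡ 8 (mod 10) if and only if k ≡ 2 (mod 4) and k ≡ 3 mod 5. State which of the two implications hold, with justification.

Forward direction. This fails: k = 8 gives 8 ≡ 8 (mod 10) but 8 ≡ 0 (mod 4), so the conjunction on the right does not hold.

Converse. If k ≡ 2 (mod 4) and k ≡ 3 (mod 5), then by the Chinese remainder theorem k ≡ 18 (mod 20). Since 18 ≡ 8 (mod 10) and 10 ∣ 20, we get k ≡ 8 (mod 10).

Only the converse holds.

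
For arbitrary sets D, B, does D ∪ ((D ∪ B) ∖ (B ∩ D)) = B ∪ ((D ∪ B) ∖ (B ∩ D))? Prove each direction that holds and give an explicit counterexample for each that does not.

The two sets are equal.

(⟸) Let x ∈ B ∪ ((D ∪ B) ∖ (B ∩ D)). Then either x ∈ D and x ∉ B; or x ∈ B and x ∉ D; or x ∈ D ∩ B. In each case x ∈ D ∪ ((D ∪ B) ∖ (B ∩ D)), so B ∪ ((D ∪ B) ∖ (B ∩ D)) ⊆ D ∪ ((D ∪ B) ∖ (B ∩ D)).

(⟹) Let x ∈ D ∪ ((D ∪ B) ∖ (B ∩ D)). Then either x ∈ D and x ∉ B; or x ∈ B and x ∉ D; or x ∈ D ∩ B. In each case x ∈ B ∪ ((D ∪ B) ∖ (B ∩ D)), so D ∪ ((D ∪ B) ∖ (B ∩ D)) ⊆ B ∪ ((D ∪ B) ∖ (B ∩ D)).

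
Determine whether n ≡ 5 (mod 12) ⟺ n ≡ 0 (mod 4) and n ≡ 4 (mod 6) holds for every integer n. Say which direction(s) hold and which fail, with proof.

(→) This fails: n = 5 gives 5 ≡ 5 (mod 12) but 5 ≡ 1 (mod 4), so the conjunction on the right does not hold.

(←) This fails: n = 4 satisfies both congruences on the right (4 ≡ 0 mod 4 and 4 ≡ 4 mod 6) yet 4 ≡ 4 (mod 12), not 5.

(⇒) fails and (⇐) fails.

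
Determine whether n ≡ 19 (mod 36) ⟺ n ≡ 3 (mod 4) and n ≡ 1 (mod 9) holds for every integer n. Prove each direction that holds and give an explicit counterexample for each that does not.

The biconditional holds.

(←) If n ≡ 3 (mod 4) and n ≡ 1 (mod 9), then by the Chinese remainder theorem n ≡ 19 (mod 36). This is exactly n ≡ 19 (mod 36).

(→) Suppose n ≡ 19 (mod 36); write n = 36j + 19. Since 4 ∣ 36, reducing mod 4 gives n ≡ 19 ≡ 3 (mod 4); since 9 ∣ 36, reducing mod 9 gives n ≡ 19 ≡ 1 (mod 9).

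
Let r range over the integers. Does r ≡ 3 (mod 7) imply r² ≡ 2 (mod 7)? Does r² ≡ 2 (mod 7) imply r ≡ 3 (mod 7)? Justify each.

(⇒) Suppose r ≡ 3 (mod 7). Write r = 7j + 3. Then (7j + 3)² = 49j² + 42j + 9 = 7(7j² + 6j + 1) + 2, so r² ≡ 2 (mod 7).

(⇐) This fails: take r = 4. Then 4² = 16 ≡ 2 (mod 7), yet 4 ≡ 4 (mod 7), not 3.

Not equivalent: only (⇒) holds.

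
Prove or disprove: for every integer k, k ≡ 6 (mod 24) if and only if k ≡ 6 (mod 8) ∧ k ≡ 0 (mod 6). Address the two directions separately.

Both implications hold.

(⟸) If k ≡ 6 (mod 8) and k ≡ 0 (mod 6), then by the Chinese remainder theorem k ≡ 6 (mod 24). This is exactly k ≡ 6 (mod 24).

(⟹) Suppose k ≡ 6 (mod 24); write k = 24j + 6. Since 8 ∣ 24, reducing mod 8 gives k ≡ 6 (mod 8); since 6 ∣ 24, reducing mod 6 gives k ≡ 6 ≡ 0 (mod 6).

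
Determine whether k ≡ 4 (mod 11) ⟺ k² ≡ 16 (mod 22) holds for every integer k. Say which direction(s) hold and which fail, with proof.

Forward direction. This fails: take k = 15. Then 15 ≡ 4 (mod 11), but 15² = 225 ≡ 5 (mod 22), not 16.

Converse. This fails: take k = 18. Then 18² = 324 ≡ 16 (mod 22), yet 18 ≡ 7 (mod 11), not 4.

Neither implication holds.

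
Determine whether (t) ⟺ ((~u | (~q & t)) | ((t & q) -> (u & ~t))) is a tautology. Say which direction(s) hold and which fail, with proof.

Both directions fail.

(→) This fails. Under u = T, t = T, q = T, the left side is true but the right side is false.

(←) This fails. Under u = F, t = F, q = F, the left side is false but the right side is true.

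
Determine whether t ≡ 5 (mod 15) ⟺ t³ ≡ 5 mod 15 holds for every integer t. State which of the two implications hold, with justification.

Both directions hold; the statement is true.

(⟹) Suppose t ≡ 5 (mod 15). Write t = 15j + 5. Then (15j + 5)³ = 3375j³ + 3375j² + 1125j + 125 = 15(225j³ + 225j² + 75j + 8) + 5, so t³ ≡ 5 (mod 15).

(⟸) Conversely, suppose t³ ≡ 5 (mod 15). The only residue r in {0, …, 14} with r³ ≡ 5 (mod 15) is r = 5, so t ≡ 5 (mod 15).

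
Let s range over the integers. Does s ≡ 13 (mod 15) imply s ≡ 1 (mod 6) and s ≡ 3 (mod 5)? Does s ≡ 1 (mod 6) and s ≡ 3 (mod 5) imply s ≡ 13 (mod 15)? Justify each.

Only the converse holds.

(⇒) This fails: s = 28 gives 28 ≡ 13 (mod 15) but 28 ≡ 4 (mod 6), so the conjunction on the right does not hold.

(⇐) Conversely, if s ≡ 1 (mod 6) and s ≡ 3 (mod 5), then by the Chinese remainder theorem s ≡ 13 (mod 30). Since 13 ≡ 13 (mod 15) and 15 ∣ 30, we get s ≡ 13 (mod 15).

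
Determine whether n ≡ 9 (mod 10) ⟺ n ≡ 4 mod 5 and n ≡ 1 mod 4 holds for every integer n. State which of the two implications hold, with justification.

(⟹) This fails: n = 19 gives 19 ≡ 9 (mod 10) but 19 ≡ 3 (mod 4), so the conjunction on the right does not hold.

(⟸) Conversely, if n ≡ 4 (mod 5) and n ≡ 1 (mod 4), then by the Chinese remainder theorem n ≡ 9 (mod 20). Since 9 ≡ 9 (mod 10) and 10 ∣ 20, we get n ≡ 9 (mod 10).

Only the converse holds.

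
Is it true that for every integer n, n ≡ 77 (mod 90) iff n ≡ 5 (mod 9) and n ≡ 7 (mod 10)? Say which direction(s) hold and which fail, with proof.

The biconditional holds.

(←) If n ≡ 5 (mod 9) and n ≡ 7 (mod 10), then by the Chinese remainder theorem n ≡ 77 (mod 90). This is exactly n ≡ 77 (mod 90).

(→) Suppose n ≡ 77 (mod 90); write n = 90j + 77. Since 9 ∣ 90, reducing mod 9 gives n ≡ 77 ≡ 5 (mod 9); since 10 ∣ 90, reducing mod 10 gives n ≡ 77 ≡ 7 (mod 10).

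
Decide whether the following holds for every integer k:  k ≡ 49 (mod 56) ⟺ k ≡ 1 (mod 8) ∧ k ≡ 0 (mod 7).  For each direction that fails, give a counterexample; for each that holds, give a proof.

(⟹) Suppose k ≡ 49 (mod 56); write k = 56j + 49. Since 8 ∣ 56, reducing mod 8 gives k ≡ 49 ≡ 1 (mod 8); since 7 ∣ 56, reducing mod 7 gives k ≡ 49 ≡ 0 (mod 7).

(⟸) Conversely, if k ≡ 1 (mod 8) and k ≡ 0 (mod 7), then by the Chinese remainder theorem k ≡ 49 (mod 56). This is exactly k ≡ 49 (mod 56).

Equivalent; both directions hold.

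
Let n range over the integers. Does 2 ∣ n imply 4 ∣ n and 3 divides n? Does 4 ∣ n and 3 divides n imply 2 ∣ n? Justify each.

The forward direction fails; the converse holds.

Forward direction. This fails: take n = 2. Certainly 2 ∣ 2, but 4 ∤ 2.

Converse. Suppose 4 ∣ n and 3 ∣ n. Any common multiple of 4 and 3 is a multiple of their lcm; here gcd(4, 3) = 1, so lcm(4, 3) = 4·3 = 12, so 12 ∣ n. Since 2 ∣ 12, it follows that 2 ∣ n.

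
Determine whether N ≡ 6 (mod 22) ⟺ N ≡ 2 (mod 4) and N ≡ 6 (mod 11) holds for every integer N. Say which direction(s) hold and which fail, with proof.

Only the converse holds.

(⟹) This fails: N = 28 gives 28 ≡ 6 (mod 22) but 28 ≡ 0 (mod 4), so the conjunction on the right does not hold.

(⟸) Conversely, if N ≡ 2 (mod 4) and N ≡ 6 (mod 11), then by the Chinese remainder theorem N ≡ 6 (mod 44). Since 6 ≡ 6 (mod 22) and 22 ∣ 44, we get N ≡ 6 (mod 22).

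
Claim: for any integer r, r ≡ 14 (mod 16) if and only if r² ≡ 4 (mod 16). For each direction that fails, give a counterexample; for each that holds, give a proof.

Not equivalent: only (⇒) holds.

(←) This fails: take r = 2. Then 2² = 4 ≡ 4 (mod 16), yet 2 ≡ 2 (mod 16), not 14.

(→) Suppose r ≡ 14 (mod 16). Write r = 16j + 14. Then (16j + 14)² = 256j² + 448j + 196 = 16(16j² + 28j + 12) + 4, so r² ≡ 4 (mod 16).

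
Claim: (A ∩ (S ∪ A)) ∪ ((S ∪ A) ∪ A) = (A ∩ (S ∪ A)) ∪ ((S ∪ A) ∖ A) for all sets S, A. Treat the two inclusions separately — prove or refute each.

(⟹) Let x ∈ (A ∩ (S ∪ A)) ∪ ((S ∪ A) ∪ A). Then either x ∈ S and x ∉ A; or x ∈ A and x ∉ S; or x ∈ S ∩ A. In each case x ∈ (A ∩ (S ∪ A)) ∪ ((S ∪ A) ∖ A), so (A ∩ (S ∪ A)) ∪ ((S ∪ A) ∪ A) ⊆ (A ∩ (S ∪ A)) ∪ ((S ∪ A) ∖ A).

(⟸) Let x ∈ (A ∩ (S ∪ A)) ∪ ((S ∪ A) ∖ A). Then either x ∈ S and x ∉ A; or x ∈ A and x ∉ S; or x ∈ S ∩ A. In each case x ∈ (A ∩ (S ∪ A)) ∪ ((S ∪ A) ∪ A), so (A ∩ (S ∪ A)) ∪ ((S ∪ A) ∖ A) ⊆ (A ∩ (S ∪ A)) ∪ ((S ∪ A) ∪ A).

Both inclusions hold; the sets are equal.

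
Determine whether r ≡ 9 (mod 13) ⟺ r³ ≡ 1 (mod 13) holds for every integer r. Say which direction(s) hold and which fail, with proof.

Only the forward implication holds.

(→) Suppose r ≡ 9 (mod 13). Write r = 13j + 9. Then (13j + 9)³ = 2197j³ + 4563j² + 3159j + 729 = 13(169j³ + 351j² + 243j + 56) + 1, so r³ ≡ 1 (mod 13).

(←) This fails: take r = 1. Then 1³ = 1 ≡ 1 (mod 13), yet 1 ≡ 1 (mod 13), not 9.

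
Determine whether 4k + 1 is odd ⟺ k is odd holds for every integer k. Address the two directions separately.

(⇒) This fails: take k = 4. Then 4k + 1 = 17, which is odd, yet k = 4 is even, not odd.

(⇐) Suppose k is odd. Since 4 is even, 4k is even for every k, so 4k + 1 has the same parity as 1, which is odd. Hence 4k + 1 is odd.

Not equivalent: only (⇐) holds.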